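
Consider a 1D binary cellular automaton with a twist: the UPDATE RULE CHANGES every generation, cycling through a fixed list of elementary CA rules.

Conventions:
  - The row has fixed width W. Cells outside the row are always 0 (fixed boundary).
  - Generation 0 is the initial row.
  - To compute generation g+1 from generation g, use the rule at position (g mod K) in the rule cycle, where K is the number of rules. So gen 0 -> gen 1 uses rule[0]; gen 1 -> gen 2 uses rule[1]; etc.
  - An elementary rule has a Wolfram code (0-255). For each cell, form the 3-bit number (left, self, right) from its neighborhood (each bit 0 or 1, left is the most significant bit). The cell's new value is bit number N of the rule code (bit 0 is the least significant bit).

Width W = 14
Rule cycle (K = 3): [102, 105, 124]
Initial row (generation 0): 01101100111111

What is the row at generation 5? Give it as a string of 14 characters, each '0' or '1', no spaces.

Answer: 11100101001100

Derivation:
Gen 0: 01101100111111
Gen 1 (rule 102): 10110101000001
Gen 2 (rule 105): 01111010011100
Gen 3 (rule 124): 01001111010110
Gen 4 (rule 102): 11010001111010
Gen 5 (rule 105): 11100101001100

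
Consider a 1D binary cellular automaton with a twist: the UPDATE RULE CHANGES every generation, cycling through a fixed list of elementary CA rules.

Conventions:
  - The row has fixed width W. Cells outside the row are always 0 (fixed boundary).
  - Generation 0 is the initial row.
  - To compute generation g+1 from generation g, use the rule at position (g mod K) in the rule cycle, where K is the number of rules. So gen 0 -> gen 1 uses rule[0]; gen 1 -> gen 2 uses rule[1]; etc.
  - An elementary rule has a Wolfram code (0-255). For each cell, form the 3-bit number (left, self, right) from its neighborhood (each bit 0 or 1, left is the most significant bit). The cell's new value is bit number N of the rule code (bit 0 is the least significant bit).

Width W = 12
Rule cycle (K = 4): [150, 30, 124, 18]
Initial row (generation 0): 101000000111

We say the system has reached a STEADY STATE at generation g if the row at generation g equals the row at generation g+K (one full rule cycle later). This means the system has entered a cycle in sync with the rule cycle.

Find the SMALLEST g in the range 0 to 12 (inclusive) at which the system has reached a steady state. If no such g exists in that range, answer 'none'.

Answer: 4

Derivation:
Gen 0: 101000000111
Gen 1 (rule 150): 101100001010
Gen 2 (rule 30): 101010011011
Gen 3 (rule 124): 111111011111
Gen 4 (rule 18): 000000000000
Gen 5 (rule 150): 000000000000
Gen 6 (rule 30): 000000000000
Gen 7 (rule 124): 000000000000
Gen 8 (rule 18): 000000000000
Gen 9 (rule 150): 000000000000
Gen 10 (rule 30): 000000000000
Gen 11 (rule 124): 000000000000
Gen 12 (rule 18): 000000000000
Gen 13 (rule 150): 000000000000
Gen 14 (rule 30): 000000000000
Gen 15 (rule 124): 000000000000
Gen 16 (rule 18): 000000000000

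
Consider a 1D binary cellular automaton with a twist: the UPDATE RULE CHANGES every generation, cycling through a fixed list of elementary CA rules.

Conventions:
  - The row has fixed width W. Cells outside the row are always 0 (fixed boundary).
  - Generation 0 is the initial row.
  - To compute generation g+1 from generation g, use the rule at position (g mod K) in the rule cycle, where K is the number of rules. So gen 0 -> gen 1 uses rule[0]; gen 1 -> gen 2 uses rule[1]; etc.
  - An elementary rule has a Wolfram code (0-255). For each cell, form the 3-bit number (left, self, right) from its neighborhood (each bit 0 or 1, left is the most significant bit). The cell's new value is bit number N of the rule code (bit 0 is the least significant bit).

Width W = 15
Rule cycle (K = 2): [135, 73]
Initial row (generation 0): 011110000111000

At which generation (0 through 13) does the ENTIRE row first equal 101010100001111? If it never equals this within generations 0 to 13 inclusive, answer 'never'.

Answer: never

Derivation:
Gen 0: 011110000111000
Gen 1 (rule 135): 101100111010011
Gen 2 (rule 73): 001100101000011
Gen 3 (rule 135): 110001101011100
Gen 4 (rule 73): 110101100010101
Gen 5 (rule 135): 000100001110101
Gen 6 (rule 73): 110001101010000
Gen 7 (rule 135): 000110001010111
Gen 8 (rule 73): 110110100000101
Gen 9 (rule 135): 000000101111101
Gen 10 (rule 73): 111110001000100
Gen 11 (rule 135): 011100111011101
Gen 12 (rule 73): 010100101010100
Gen 13 (rule 135): 110101101010101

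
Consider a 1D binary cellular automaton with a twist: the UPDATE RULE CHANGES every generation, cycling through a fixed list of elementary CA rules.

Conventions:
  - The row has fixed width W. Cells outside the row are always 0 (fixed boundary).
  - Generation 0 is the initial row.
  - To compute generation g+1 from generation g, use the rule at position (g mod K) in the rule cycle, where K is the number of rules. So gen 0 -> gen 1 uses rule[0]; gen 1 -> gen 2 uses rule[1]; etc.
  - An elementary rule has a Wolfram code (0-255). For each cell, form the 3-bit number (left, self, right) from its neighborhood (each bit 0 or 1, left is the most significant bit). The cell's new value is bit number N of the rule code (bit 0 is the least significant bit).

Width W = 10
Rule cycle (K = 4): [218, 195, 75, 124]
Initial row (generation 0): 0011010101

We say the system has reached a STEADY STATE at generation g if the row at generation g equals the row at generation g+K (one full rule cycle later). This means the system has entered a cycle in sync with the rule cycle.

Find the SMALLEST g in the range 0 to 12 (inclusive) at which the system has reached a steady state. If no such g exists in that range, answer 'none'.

Answer: none

Derivation:
Gen 0: 0011010101
Gen 1 (rule 218): 0111000000
Gen 2 (rule 195): 1011011111
Gen 3 (rule 75): 0011010001
Gen 4 (rule 124): 0011111001
Gen 5 (rule 218): 0111111110
Gen 6 (rule 195): 1011111110
Gen 7 (rule 75): 0010000010
Gen 8 (rule 124): 0011000011
Gen 9 (rule 218): 0111100111
Gen 10 (rule 195): 1011101011
Gen 11 (rule 75): 0010100011
Gen 12 (rule 124): 0011110011
Gen 13 (rule 218): 0111111111
Gen 14 (rule 195): 1011111111
Gen 15 (rule 75): 0010000001
Gen 16 (rule 124): 0011000001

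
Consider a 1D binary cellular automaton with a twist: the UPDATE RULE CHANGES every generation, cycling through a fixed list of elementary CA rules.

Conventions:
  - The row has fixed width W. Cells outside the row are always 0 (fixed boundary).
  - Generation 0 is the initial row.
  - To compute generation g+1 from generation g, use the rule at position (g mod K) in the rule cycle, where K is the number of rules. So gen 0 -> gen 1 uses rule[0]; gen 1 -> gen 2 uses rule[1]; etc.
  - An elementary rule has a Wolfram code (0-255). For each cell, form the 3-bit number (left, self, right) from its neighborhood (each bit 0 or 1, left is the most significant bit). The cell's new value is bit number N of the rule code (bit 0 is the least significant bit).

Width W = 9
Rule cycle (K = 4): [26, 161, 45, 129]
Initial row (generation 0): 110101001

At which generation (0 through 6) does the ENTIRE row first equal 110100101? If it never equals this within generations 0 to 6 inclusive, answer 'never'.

Answer: never

Derivation:
Gen 0: 110101001
Gen 1 (rule 26): 100000110
Gen 2 (rule 161): 001110000
Gen 3 (rule 45): 101000111
Gen 4 (rule 129): 000010010
Gen 5 (rule 26): 000101101
Gen 6 (rule 161): 110010010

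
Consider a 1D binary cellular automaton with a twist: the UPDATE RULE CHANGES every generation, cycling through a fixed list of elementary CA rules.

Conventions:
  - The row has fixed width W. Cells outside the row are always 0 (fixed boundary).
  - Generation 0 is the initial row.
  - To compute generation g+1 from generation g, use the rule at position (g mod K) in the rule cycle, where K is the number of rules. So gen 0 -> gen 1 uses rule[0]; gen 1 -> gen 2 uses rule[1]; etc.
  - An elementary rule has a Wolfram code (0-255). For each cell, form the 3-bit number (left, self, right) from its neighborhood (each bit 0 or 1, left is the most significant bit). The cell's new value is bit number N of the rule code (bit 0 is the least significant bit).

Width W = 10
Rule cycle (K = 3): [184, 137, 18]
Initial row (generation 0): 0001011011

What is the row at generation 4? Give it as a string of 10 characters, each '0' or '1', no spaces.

Gen 0: 0001011011
Gen 1 (rule 184): 0000110110
Gen 2 (rule 137): 1110100100
Gen 3 (rule 18): 0000011010
Gen 4 (rule 184): 0000010101

Answer: 0000010101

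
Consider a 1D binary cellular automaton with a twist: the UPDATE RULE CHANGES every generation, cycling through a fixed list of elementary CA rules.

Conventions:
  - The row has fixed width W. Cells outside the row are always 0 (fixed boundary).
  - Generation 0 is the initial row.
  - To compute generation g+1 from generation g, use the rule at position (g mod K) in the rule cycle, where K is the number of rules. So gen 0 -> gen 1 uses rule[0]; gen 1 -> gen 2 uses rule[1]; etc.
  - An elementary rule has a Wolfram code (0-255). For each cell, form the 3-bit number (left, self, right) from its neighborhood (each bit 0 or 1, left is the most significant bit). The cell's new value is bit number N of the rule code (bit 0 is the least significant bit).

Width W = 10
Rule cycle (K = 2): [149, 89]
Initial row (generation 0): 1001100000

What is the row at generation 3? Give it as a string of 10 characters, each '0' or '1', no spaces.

Gen 0: 1001100000
Gen 1 (rule 149): 1100011111
Gen 2 (rule 89): 1111010001
Gen 3 (rule 149): 0110011101

Answer: 0110011101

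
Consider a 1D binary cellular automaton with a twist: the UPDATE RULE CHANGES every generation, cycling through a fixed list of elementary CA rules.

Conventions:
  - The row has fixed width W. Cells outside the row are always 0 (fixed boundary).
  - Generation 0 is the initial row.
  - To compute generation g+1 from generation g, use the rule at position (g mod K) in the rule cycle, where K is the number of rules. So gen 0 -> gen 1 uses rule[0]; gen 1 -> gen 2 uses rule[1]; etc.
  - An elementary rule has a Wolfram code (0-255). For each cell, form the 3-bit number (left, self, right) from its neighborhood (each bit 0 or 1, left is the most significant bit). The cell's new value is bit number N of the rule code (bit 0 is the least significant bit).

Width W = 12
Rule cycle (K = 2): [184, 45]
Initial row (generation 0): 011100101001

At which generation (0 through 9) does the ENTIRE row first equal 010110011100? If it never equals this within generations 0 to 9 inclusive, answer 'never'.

Answer: 8

Derivation:
Gen 0: 011100101001
Gen 1 (rule 184): 011010010100
Gen 2 (rule 45): 010110011101
Gen 3 (rule 184): 001101011010
Gen 4 (rule 45): 101011110110
Gen 5 (rule 184): 010111101101
Gen 6 (rule 45): 011100011011
Gen 7 (rule 184): 011010010110
Gen 8 (rule 45): 010110011100
Gen 9 (rule 184): 001101011010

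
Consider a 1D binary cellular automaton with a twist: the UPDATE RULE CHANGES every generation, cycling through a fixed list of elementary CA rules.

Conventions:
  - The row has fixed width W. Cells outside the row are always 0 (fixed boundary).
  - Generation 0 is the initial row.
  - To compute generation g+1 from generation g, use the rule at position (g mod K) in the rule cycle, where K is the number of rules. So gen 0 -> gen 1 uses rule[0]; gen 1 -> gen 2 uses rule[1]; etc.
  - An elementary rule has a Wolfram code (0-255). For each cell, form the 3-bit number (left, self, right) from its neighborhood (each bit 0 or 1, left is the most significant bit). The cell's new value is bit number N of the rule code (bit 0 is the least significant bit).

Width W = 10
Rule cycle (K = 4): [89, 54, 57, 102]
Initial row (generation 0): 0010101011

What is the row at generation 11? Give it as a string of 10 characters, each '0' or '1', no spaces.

Answer: 1010011001

Derivation:
Gen 0: 0010101011
Gen 1 (rule 89): 1000000011
Gen 2 (rule 54): 1100000100
Gen 3 (rule 57): 1011110011
Gen 4 (rule 102): 1100010101
Gen 5 (rule 89): 1111000000
Gen 6 (rule 54): 0000100000
Gen 7 (rule 57): 1110011111
Gen 8 (rule 102): 0010100001
Gen 9 (rule 89): 1000011100
Gen 10 (rule 54): 1100100010
Gen 11 (rule 57): 1010011001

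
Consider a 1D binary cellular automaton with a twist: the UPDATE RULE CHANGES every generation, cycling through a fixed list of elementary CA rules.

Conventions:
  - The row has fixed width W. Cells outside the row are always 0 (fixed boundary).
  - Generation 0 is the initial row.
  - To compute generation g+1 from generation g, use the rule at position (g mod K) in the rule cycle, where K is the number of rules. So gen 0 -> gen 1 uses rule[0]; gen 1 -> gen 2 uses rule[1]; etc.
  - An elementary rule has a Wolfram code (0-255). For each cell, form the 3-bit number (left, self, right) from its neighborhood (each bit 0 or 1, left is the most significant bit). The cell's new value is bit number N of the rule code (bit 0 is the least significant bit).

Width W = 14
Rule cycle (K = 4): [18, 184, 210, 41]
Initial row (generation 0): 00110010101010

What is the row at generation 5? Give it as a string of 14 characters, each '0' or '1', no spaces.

Gen 0: 00110010101010
Gen 1 (rule 18): 01001100000001
Gen 2 (rule 184): 00101010000000
Gen 3 (rule 210): 01000001000000
Gen 4 (rule 41): 00011100011111
Gen 5 (rule 18): 00100010100000

Answer: 00100010100000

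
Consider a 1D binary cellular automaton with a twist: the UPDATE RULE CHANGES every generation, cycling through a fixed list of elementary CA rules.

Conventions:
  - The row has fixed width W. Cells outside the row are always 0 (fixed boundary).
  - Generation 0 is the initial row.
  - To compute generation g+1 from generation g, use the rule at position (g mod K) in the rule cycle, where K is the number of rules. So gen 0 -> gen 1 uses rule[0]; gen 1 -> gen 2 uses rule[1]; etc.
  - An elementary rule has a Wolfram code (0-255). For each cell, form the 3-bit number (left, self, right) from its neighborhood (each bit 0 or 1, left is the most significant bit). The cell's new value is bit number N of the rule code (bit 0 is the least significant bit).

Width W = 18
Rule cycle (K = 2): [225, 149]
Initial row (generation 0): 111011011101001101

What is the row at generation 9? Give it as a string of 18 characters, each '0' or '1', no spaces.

Gen 0: 111011011101001101
Gen 1 (rule 225): 011101101110000110
Gen 2 (rule 149): 001000000101110001
Gen 3 (rule 225): 100011110010110100
Gen 4 (rule 149): 111001101010000111
Gen 5 (rule 225): 011000110100110011
Gen 6 (rule 149): 000110000110001000
Gen 7 (rule 225): 110010110010100011
Gen 8 (rule 149): 001010001010111000
Gen 9 (rule 225): 100100100101011011

Answer: 100100100101011011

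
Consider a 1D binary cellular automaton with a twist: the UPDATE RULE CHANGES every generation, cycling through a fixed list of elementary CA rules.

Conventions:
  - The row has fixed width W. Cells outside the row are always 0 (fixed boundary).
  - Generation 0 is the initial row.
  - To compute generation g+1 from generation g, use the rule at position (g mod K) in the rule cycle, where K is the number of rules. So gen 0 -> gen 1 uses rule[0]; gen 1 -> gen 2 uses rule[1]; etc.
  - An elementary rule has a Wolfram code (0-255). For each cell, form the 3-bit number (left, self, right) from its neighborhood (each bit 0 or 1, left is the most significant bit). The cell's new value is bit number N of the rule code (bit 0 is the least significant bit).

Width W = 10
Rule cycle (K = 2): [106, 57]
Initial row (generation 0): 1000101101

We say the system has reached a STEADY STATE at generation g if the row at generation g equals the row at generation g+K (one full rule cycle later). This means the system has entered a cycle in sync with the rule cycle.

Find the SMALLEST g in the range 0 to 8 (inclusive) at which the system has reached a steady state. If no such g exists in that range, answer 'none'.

Gen 0: 1000101101
Gen 1 (rule 106): 0001011110
Gen 2 (rule 57): 1100110001
Gen 3 (rule 106): 1101110010
Gen 4 (rule 57): 1011001001
Gen 5 (rule 106): 0111010010
Gen 6 (rule 57): 0100101001
Gen 7 (rule 106): 1001010010
Gen 8 (rule 57): 0100101001
Gen 9 (rule 106): 1001010010
Gen 10 (rule 57): 0100101001

Answer: 6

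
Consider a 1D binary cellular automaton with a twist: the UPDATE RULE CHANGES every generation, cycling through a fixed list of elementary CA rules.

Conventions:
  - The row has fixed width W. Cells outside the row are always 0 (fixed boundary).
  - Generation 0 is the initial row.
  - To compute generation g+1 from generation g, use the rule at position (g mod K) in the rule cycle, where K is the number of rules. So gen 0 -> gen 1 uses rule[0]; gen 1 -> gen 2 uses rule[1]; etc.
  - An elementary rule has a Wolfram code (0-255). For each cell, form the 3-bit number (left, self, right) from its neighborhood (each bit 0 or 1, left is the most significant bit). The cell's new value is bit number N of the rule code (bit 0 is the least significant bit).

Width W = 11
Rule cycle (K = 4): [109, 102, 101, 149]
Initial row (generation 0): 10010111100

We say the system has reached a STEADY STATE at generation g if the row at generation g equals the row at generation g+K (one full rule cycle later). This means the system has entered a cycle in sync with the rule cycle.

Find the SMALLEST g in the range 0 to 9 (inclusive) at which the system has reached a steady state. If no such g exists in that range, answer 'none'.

Gen 0: 10010111100
Gen 1 (rule 109): 10011100101
Gen 2 (rule 102): 10100101111
Gen 3 (rule 101): 11100110001
Gen 4 (rule 149): 01010001101
Gen 5 (rule 109): 01110101111
Gen 6 (rule 102): 10011110001
Gen 7 (rule 101): 10000010101
Gen 8 (rule 149): 11111010101
Gen 9 (rule 109): 10001111111
Gen 10 (rule 102): 10010000001
Gen 11 (rule 101): 10010111101
Gen 12 (rule 149): 11010011001
Gen 13 (rule 109): 11110011001

Answer: none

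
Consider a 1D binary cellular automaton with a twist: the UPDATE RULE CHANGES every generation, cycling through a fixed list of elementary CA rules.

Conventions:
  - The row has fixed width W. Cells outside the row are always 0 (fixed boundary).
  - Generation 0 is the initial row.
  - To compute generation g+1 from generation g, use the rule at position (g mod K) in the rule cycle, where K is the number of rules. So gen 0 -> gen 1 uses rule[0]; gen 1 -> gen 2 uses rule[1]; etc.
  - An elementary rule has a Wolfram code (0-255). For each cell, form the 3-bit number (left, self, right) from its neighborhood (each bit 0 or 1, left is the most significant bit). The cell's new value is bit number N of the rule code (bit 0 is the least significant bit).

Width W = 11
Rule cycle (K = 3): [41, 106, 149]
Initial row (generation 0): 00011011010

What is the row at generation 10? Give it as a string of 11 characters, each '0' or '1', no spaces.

Gen 0: 00011011010
Gen 1 (rule 41): 11010110100
Gen 2 (rule 106): 11101111000
Gen 3 (rule 149): 01000110111
Gen 4 (rule 41): 00010101100
Gen 5 (rule 106): 00101011100
Gen 6 (rule 149): 10101001011
Gen 7 (rule 41): 01010000110
Gen 8 (rule 106): 10100001110
Gen 9 (rule 149): 10111100101
Gen 10 (rule 41): 01100000010

Answer: 01100000010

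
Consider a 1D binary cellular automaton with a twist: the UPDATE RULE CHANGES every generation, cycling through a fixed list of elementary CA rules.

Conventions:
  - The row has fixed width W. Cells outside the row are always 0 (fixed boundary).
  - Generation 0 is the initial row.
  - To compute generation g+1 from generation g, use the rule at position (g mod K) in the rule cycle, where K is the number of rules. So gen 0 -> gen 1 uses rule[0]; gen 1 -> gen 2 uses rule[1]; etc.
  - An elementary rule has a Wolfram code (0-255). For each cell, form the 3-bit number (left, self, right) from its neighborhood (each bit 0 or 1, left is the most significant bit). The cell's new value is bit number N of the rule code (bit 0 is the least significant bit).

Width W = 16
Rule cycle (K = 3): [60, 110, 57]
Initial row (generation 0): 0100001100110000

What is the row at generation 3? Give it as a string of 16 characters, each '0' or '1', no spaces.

Gen 0: 0100001100110000
Gen 1 (rule 60): 0110001010101000
Gen 2 (rule 110): 1110011111111000
Gen 3 (rule 57): 1001010000000111

Answer: 1001010000000111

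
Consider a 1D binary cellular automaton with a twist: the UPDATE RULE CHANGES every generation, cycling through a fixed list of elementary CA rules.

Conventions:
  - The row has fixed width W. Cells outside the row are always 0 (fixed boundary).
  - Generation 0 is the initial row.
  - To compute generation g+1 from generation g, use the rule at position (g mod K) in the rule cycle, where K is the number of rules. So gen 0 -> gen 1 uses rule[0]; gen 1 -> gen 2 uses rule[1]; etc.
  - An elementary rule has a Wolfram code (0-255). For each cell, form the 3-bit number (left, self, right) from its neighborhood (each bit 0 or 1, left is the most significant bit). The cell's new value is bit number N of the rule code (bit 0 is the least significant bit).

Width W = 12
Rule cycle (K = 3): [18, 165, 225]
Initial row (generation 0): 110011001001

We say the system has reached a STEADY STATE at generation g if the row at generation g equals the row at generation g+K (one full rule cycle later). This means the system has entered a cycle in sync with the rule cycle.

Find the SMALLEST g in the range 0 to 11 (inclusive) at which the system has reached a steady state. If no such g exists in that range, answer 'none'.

Gen 0: 110011001001
Gen 1 (rule 18): 001100110110
Gen 2 (rule 165): 100000001000
Gen 3 (rule 225): 001111100011
Gen 4 (rule 18): 010000010100
Gen 5 (rule 165): 010111011101
Gen 6 (rule 225): 001011101110
Gen 7 (rule 18): 010000000001
Gen 8 (rule 165): 010111111101
Gen 9 (rule 225): 001011111110
Gen 10 (rule 18): 010000000001
Gen 11 (rule 165): 010111111101
Gen 12 (rule 225): 001011111110
Gen 13 (rule 18): 010000000001
Gen 14 (rule 165): 010111111101

Answer: 7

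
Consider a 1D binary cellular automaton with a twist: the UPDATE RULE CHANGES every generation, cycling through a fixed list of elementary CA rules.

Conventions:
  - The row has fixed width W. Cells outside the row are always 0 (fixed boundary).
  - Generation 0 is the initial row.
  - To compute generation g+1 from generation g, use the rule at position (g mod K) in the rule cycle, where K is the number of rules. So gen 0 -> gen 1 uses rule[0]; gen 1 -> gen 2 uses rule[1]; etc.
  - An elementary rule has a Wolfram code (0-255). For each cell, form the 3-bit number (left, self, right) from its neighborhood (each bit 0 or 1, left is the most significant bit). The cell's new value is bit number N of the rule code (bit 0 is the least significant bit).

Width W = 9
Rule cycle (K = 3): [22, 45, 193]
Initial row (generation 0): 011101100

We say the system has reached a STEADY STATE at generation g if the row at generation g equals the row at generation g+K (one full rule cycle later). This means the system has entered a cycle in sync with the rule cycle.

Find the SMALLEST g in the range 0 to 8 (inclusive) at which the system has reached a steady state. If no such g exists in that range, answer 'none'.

Gen 0: 011101100
Gen 1 (rule 22): 100000010
Gen 2 (rule 45): 101111010
Gen 3 (rule 193): 000111000
Gen 4 (rule 22): 001000100
Gen 5 (rule 45): 101010101
Gen 6 (rule 193): 000000000
Gen 7 (rule 22): 000000000
Gen 8 (rule 45): 111111111
Gen 9 (rule 193): 011111111
Gen 10 (rule 22): 100000000
Gen 11 (rule 45): 101111111

Answer: none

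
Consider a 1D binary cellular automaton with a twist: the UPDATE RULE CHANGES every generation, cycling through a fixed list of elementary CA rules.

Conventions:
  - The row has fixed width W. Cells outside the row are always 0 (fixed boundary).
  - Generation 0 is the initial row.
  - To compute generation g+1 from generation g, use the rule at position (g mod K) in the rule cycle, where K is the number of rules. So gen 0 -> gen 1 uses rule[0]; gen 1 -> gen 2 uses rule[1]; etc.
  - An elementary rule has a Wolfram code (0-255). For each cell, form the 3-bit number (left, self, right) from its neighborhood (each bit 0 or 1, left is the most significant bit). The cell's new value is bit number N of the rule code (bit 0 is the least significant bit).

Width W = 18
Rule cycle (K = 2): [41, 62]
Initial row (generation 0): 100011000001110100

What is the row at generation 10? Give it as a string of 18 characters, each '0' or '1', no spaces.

Gen 0: 100011000001110100
Gen 1 (rule 41): 001010011101001001
Gen 2 (rule 62): 011111110011111111
Gen 3 (rule 41): 010000000010000000
Gen 4 (rule 62): 111000000111000000
Gen 5 (rule 41): 100011110100011111
Gen 6 (rule 62): 110110001110110000
Gen 7 (rule 41): 101100101001100111
Gen 8 (rule 62): 111011111111011100
Gen 9 (rule 41): 100110000000110001
Gen 10 (rule 62): 111101000001101011

Answer: 111101000001101011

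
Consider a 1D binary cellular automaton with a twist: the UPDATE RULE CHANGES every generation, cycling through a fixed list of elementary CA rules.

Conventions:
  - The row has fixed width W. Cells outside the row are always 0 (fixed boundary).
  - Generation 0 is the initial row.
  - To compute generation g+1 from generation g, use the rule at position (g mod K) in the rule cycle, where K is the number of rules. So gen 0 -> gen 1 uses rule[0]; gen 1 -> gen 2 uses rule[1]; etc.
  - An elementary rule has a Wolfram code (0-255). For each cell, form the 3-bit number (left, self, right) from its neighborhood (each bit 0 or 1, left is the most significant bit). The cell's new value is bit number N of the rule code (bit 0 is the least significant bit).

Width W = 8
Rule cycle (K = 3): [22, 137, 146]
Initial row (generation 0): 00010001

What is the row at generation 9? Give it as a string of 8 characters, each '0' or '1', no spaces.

Gen 0: 00010001
Gen 1 (rule 22): 00111011
Gen 2 (rule 137): 10110010
Gen 3 (rule 146): 00001101
Gen 4 (rule 22): 00010001
Gen 5 (rule 137): 11000100
Gen 6 (rule 146): 00101010
Gen 7 (rule 22): 01101011
Gen 8 (rule 137): 01000010
Gen 9 (rule 146): 10100101

Answer: 10100101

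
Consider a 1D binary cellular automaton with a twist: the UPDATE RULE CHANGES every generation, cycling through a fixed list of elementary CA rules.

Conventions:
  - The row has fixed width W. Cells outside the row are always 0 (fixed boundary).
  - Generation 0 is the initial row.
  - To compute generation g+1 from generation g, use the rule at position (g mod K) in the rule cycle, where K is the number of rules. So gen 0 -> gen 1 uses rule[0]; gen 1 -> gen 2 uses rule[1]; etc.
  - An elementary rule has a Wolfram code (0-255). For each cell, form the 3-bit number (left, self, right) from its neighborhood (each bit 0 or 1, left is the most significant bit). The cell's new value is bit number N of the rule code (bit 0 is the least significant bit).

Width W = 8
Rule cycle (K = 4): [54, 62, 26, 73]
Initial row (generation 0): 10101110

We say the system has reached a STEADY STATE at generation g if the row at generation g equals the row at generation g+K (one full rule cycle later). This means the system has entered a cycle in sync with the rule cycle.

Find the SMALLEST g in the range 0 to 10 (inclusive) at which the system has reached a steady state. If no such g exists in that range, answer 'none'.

Answer: 5

Derivation:
Gen 0: 10101110
Gen 1 (rule 54): 11110001
Gen 2 (rule 62): 10001011
Gen 3 (rule 26): 01010010
Gen 4 (rule 73): 00000000
Gen 5 (rule 54): 00000000
Gen 6 (rule 62): 00000000
Gen 7 (rule 26): 00000000
Gen 8 (rule 73): 11111111
Gen 9 (rule 54): 00000000
Gen 10 (rule 62): 00000000
Gen 11 (rule 26): 00000000
Gen 12 (rule 73): 11111111
Gen 13 (rule 54): 00000000
Gen 14 (rule 62): 00000000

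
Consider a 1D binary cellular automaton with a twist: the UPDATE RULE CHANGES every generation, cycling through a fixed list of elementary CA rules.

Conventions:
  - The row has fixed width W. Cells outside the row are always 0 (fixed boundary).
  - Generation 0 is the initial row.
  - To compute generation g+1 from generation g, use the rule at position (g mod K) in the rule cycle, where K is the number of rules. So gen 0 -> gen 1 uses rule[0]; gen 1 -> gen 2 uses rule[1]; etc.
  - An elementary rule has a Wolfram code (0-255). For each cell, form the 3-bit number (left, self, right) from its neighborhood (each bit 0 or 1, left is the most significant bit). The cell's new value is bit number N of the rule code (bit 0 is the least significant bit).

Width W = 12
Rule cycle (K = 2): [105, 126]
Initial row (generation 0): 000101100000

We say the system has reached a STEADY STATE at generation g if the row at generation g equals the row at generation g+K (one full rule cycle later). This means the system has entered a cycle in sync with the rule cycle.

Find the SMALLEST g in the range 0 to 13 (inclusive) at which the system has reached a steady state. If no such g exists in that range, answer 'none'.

Answer: none

Derivation:
Gen 0: 000101100000
Gen 1 (rule 105): 110011101111
Gen 2 (rule 126): 111110111001
Gen 3 (rule 105): 100011101000
Gen 4 (rule 126): 110110111100
Gen 5 (rule 105): 111111100101
Gen 6 (rule 126): 100000111111
Gen 7 (rule 105): 001110100001
Gen 8 (rule 126): 011011110011
Gen 9 (rule 105): 011110010011
Gen 10 (rule 126): 110011111111
Gen 11 (rule 105): 110010000001
Gen 12 (rule 126): 111111000011
Gen 13 (rule 105): 100001011011
Gen 14 (rule 126): 110011111111
Gen 15 (rule 105): 110010000001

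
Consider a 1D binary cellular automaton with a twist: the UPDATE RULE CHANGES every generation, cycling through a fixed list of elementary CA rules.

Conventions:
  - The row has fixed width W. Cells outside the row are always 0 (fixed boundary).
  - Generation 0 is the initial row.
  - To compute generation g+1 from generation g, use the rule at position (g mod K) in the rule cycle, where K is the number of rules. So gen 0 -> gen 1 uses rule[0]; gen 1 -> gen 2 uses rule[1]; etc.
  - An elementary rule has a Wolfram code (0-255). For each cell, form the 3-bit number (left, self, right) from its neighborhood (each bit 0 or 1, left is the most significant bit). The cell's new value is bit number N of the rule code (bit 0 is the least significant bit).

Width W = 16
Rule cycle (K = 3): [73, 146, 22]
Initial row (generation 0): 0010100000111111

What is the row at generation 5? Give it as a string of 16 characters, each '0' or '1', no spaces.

Answer: 0000000000010010

Derivation:
Gen 0: 0010100000111111
Gen 1 (rule 73): 1000001110100001
Gen 2 (rule 146): 0100010100010010
Gen 3 (rule 22): 1110110110111111
Gen 4 (rule 73): 1010110110100001
Gen 5 (rule 146): 0000000000010010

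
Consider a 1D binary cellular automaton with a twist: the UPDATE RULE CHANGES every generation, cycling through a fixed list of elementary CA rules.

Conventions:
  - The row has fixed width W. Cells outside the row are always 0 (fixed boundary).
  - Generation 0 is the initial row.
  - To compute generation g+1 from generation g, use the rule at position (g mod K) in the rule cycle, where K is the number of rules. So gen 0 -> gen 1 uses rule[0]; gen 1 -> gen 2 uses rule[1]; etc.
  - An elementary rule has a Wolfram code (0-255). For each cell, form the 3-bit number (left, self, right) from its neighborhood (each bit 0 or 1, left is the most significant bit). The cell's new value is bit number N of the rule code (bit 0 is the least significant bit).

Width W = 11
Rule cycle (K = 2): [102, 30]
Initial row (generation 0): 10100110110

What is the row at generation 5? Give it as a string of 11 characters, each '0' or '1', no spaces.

Answer: 00010001111

Derivation:
Gen 0: 10100110110
Gen 1 (rule 102): 11101011010
Gen 2 (rule 30): 10001010011
Gen 3 (rule 102): 10011110101
Gen 4 (rule 30): 11110000101
Gen 5 (rule 102): 00010001111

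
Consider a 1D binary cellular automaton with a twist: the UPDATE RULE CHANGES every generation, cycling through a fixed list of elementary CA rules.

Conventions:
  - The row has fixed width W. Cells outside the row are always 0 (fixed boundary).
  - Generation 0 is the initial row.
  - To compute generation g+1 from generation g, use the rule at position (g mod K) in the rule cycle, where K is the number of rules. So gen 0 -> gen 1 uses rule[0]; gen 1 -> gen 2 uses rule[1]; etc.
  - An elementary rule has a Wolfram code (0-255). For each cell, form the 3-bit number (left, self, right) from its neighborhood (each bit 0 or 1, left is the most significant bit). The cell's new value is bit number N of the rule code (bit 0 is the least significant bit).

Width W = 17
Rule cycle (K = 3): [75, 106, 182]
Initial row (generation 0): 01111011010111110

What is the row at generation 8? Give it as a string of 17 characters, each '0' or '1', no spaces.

Gen 0: 01111011010111110
Gen 1 (rule 75): 11001011000100010
Gen 2 (rule 106): 11010111001000100
Gen 3 (rule 182): 00111010111101110
Gen 4 (rule 75): 11101000100101010
Gen 5 (rule 106): 10110001001010100
Gen 6 (rule 182): 11001011111111110
Gen 7 (rule 75): 11010010000000010
Gen 8 (rule 106): 11100100000000100

Answer: 11100100000000100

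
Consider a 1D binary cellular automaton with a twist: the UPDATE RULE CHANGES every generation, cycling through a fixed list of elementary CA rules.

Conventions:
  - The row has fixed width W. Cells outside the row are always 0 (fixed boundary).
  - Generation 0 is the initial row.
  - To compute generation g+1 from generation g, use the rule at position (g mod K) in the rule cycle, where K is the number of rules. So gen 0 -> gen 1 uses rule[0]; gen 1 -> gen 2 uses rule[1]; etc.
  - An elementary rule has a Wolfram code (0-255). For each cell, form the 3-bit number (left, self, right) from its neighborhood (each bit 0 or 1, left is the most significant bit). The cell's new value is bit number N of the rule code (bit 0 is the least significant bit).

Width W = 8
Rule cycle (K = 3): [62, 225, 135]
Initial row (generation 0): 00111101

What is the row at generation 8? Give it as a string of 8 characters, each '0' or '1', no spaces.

Answer: 00100110

Derivation:
Gen 0: 00111101
Gen 1 (rule 62): 01100011
Gen 2 (rule 225): 00101001
Gen 3 (rule 135): 11101011
Gen 4 (rule 62): 10011110
Gen 5 (rule 225): 00001110
Gen 6 (rule 135): 11110100
Gen 7 (rule 62): 10001110
Gen 8 (rule 225): 00100110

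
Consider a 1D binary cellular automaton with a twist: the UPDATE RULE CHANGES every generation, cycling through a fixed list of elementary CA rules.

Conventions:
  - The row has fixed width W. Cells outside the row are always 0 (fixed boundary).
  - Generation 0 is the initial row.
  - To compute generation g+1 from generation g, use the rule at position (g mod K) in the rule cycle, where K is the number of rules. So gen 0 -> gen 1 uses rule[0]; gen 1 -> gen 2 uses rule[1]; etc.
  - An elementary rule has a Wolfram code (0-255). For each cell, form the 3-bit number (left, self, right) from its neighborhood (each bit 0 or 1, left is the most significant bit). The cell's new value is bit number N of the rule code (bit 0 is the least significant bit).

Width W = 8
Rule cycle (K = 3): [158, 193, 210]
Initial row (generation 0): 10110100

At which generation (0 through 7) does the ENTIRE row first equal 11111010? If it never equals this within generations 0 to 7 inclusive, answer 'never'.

Answer: never

Derivation:
Gen 0: 10110100
Gen 1 (rule 158): 10100110
Gen 2 (rule 193): 00000010
Gen 3 (rule 210): 00000101
Gen 4 (rule 158): 00001101
Gen 5 (rule 193): 11100100
Gen 6 (rule 210): 01111010
Gen 7 (rule 158): 11110011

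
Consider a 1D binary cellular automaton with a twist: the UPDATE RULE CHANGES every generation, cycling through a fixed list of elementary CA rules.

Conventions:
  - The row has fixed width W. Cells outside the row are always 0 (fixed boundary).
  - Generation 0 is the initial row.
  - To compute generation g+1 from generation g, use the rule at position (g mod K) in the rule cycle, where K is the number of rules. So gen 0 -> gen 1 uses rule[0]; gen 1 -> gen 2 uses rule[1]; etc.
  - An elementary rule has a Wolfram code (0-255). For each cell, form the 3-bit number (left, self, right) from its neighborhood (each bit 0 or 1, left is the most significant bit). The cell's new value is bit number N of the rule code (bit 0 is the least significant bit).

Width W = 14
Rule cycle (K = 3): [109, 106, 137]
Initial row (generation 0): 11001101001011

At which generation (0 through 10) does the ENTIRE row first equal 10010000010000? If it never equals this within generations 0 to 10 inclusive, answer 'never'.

Answer: 3

Derivation:
Gen 0: 11001101001011
Gen 1 (rule 109): 11001111001111
Gen 2 (rule 106): 11011001011001
Gen 3 (rule 137): 10010000010000
Gen 4 (rule 109): 10010111010111
Gen 5 (rule 106): 00101101101101
Gen 6 (rule 137): 10001001001000
Gen 7 (rule 109): 10101001001011
Gen 8 (rule 106): 01010010010111
Gen 9 (rule 137): 00000000000110
Gen 10 (rule 109): 11111111110110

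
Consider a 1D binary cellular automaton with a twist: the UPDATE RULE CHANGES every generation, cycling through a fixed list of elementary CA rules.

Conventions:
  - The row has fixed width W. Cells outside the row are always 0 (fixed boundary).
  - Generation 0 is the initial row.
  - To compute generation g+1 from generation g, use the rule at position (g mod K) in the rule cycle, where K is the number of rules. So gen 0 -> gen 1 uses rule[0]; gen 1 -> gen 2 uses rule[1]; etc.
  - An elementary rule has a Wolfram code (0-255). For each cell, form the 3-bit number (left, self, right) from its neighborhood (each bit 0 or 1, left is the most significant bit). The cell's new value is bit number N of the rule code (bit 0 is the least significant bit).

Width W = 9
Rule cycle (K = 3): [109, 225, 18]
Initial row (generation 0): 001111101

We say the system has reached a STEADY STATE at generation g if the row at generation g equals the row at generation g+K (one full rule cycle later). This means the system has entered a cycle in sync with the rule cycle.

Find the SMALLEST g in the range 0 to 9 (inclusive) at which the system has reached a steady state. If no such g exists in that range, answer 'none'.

Answer: 6

Derivation:
Gen 0: 001111101
Gen 1 (rule 109): 101000111
Gen 2 (rule 225): 010010011
Gen 3 (rule 18): 101101100
Gen 4 (rule 109): 111111101
Gen 5 (rule 225): 011111110
Gen 6 (rule 18): 100000001
Gen 7 (rule 109): 101111101
Gen 8 (rule 225): 010111110
Gen 9 (rule 18): 100000001
Gen 10 (rule 109): 101111101
Gen 11 (rule 225): 010111110
Gen 12 (rule 18): 100000001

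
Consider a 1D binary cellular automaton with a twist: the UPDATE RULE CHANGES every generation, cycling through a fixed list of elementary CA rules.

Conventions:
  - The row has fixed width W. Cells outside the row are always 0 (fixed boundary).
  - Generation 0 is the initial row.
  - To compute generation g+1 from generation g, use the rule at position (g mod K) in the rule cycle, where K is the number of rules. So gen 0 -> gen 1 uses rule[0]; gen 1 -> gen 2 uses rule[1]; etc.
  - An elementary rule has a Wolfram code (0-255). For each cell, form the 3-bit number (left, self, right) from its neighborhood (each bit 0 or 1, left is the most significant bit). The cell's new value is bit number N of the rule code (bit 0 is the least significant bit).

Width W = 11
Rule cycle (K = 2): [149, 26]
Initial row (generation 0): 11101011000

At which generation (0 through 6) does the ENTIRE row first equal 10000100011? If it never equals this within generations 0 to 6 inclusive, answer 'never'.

Gen 0: 11101011000
Gen 1 (rule 149): 01001000111
Gen 2 (rule 26): 10110101100
Gen 3 (rule 149): 10000100011
Gen 4 (rule 26): 01001010110
Gen 5 (rule 149): 01101010001
Gen 6 (rule 26): 11000001010

Answer: 3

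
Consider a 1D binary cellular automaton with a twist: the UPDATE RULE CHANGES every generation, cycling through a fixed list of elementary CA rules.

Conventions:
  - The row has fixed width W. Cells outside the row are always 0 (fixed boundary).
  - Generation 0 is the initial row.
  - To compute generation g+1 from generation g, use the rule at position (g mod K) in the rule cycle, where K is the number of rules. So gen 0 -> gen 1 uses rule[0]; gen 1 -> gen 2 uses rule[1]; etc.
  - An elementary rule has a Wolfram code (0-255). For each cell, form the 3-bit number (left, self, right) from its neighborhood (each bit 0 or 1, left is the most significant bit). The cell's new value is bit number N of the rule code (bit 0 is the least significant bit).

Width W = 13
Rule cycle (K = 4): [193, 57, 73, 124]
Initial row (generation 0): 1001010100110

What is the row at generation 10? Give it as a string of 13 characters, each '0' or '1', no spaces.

Gen 0: 1001010100110
Gen 1 (rule 193): 0000000000010
Gen 2 (rule 57): 1111111111001
Gen 3 (rule 73): 1000000001000
Gen 4 (rule 124): 1100000001100
Gen 5 (rule 193): 0101111100101
Gen 6 (rule 57): 0011000010010
Gen 7 (rule 73): 1011011000000
Gen 8 (rule 124): 1111111100000
Gen 9 (rule 193): 0111111101111
Gen 10 (rule 57): 0100000011000

Answer: 0100000011000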